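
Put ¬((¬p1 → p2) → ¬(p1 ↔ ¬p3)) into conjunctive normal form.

¬((¬p1 → p2) → ¬(p1 ↔ ¬p3))
⇔ ¬(¬(¬p1 → p2) ∨ ¬(p1 ↔ ¬p3))
⇔ ¬(¬(¬¬p1 ∨ p2) ∨ ¬(p1 ↔ ¬p3))
⇔ ¬(¬(¬¬p1 ∨ p2) ∨ ¬((p1 → ¬p3) ∧ (¬p3 → p1)))
⇔ ¬(¬(¬¬p1 ∨ p2) ∨ ¬((¬p1 ∨ ¬p3) ∧ (¬p3 → p1)))
⇔ ¬(¬(¬¬p1 ∨ p2) ∨ ¬((¬p1 ∨ ¬p3) ∧ (¬¬p3 ∨ p1)))
⇔ ¬¬(¬¬p1 ∨ p2) ∧ ¬¬((¬p1 ∨ ¬p3) ∧ (¬¬p3 ∨ p1))
⇔ (¬¬p1 ∨ p2) ∧ ¬¬((¬p1 ∨ ¬p3) ∧ (¬¬p3 ∨ p1))
⇔ (p1 ∨ p2) ∧ ¬¬((¬p1 ∨ ¬p3) ∧ (¬¬p3 ∨ p1))
⇔ (p1 ∨ p2) ∧ (¬p1 ∨ ¬p3) ∧ (¬¬p3 ∨ p1)
⇔ (p1 ∨ p2) ∧ (¬p1 ∨ ¬p3) ∧ (p3 ∨ p1)

(p1 ∨ p2) ∧ (¬p1 ∨ ¬p3) ∧ (p3 ∨ p1)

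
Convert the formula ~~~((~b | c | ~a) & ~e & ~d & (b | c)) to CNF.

(~c | e | d) & (a | e | d | ~b)

~~~((~b | c | ~a) & ~e & ~d & (b | c))
≡ ~((~b | c | ~a) & ~e & ~d & (b | c))   (double negation)
≡ ~(~b | c | ~a) | ~~e | ~~d | ~(b | c)   (De Morgan)
≡ (~~b & ~c & ~~a) | ~~e | ~~d | ~(b | c)   (De Morgan)
≡ (b & ~c & ~~a) | ~~e | ~~d | ~(b | c)   (double negation)
≡ (b & ~c & a) | ~~e | ~~d | ~(b | c)   (double negation)
≡ (b & ~c & a) | e | ~~d | ~(b | c)   (double negation)
≡ (b & ~c & a) | e | d | ~(b | c)   (double negation)
≡ (b & ~c & a) | e | d | (~b & ~c)   (De Morgan)
≡ (b | e | d | ~b) & (b | e | d | ~c) & (~c | e | d | ~b) & (~c | e | d | ~c) & (a | e | d | ~b) & (a | e | d | ~c)   (distribute | over &)
≡ (~c | e | d) & (a | e | d | ~b)   (simplify)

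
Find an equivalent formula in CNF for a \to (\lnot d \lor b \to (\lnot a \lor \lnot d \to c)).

\lnot a \lor d \lor c

a \to (\lnot d \lor b \to (\lnot a \lor \lnot d \to c))
≡ \lnot a \lor (\lnot d \lor b \to (\lnot a \lor \lnot d \to c))
≡ \lnot a \lor \lnot (\lnot d \lor b) \lor (\lnot a \lor \lnot d \to c)
≡ \lnot a \lor \lnot (\lnot d \lor b) \lor \lnot (\lnot a \lor \lnot d) \lor c
≡ \lnot a \lor \lnot \lnot d \land \lnot b \lor \lnot (\lnot a \lor \lnot d) \lor c
≡ \lnot a \lor d \land \lnot b \lor \lnot (\lnot a \lor \lnot d) \lor c
≡ \lnot a \lor d \land \lnot b \lor \lnot \lnot a \land \lnot \lnot d \lor c
≡ \lnot a \lor d \land \lnot b \lor a \land \lnot \lnot d \lor c
≡ \lnot a \lor d \land \lnot b \lor a \land d \lor c
≡ (\lnot a \lor d \lor a \lor c) \land (\lnot a \lor d \lor d \lor c) \land (\lnot a \lor \lnot b \lor a \lor c) \land (\lnot a \lor \lnot b \lor d \lor c)
≡ \lnot a \lor d \lor c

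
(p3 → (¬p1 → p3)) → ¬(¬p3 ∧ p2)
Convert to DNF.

(p3 → (¬p1 → p3)) → ¬(¬p3 ∧ p2)
⇔ ¬(p3 → (¬p1 → p3)) ∨ ¬(¬p3 ∧ p2)
⇔ ¬(¬p3 ∨ (¬p1 → p3)) ∨ ¬(¬p3 ∧ p2)
⇔ ¬(¬p3 ∨ ¬¬p1 ∨ p3) ∨ ¬(¬p3 ∧ p2)
⇔ (¬¬p3 ∧ ¬¬¬p1 ∧ ¬p3) ∨ ¬(¬p3 ∧ p2)
⇔ (p3 ∧ ¬¬¬p1 ∧ ¬p3) ∨ ¬(¬p3 ∧ p2)
⇔ (p3 ∧ ¬p1 ∧ ¬p3) ∨ ¬(¬p3 ∧ p2)
⇔ (p3 ∧ ¬p1 ∧ ¬p3) ∨ ¬¬p3 ∨ ¬p2
⇔ (p3 ∧ ¬p1 ∧ ¬p3) ∨ p3 ∨ ¬p2
⇔ p3 ∨ ¬p2

p3 ∨ ¬p2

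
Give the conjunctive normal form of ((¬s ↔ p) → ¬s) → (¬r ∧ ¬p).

(¬p ∨ ¬s) ∧ (s ∨ ¬r) ∧ (s ∨ ¬p)

((¬s ↔ p) → ¬s) → (¬r ∧ ¬p)
= ¬((¬s ↔ p) → ¬s) ∨ (¬r ∧ ¬p)   (eliminate →)
= ¬(¬(¬s ↔ p) ∨ ¬s) ∨ (¬r ∧ ¬p)   (eliminate →)
= ¬(¬((¬s → p) ∧ (p → ¬s)) ∨ ¬s) ∨ (¬r ∧ ¬p)   (eliminate ↔)
= ¬(¬((¬¬s ∨ p) ∧ (p → ¬s)) ∨ ¬s) ∨ (¬r ∧ ¬p)   (eliminate →)
= ¬(¬((¬¬s ∨ p) ∧ (¬p ∨ ¬s)) ∨ ¬s) ∨ (¬r ∧ ¬p)   (eliminate →)
= (¬¬((¬¬s ∨ p) ∧ (¬p ∨ ¬s)) ∧ ¬¬s) ∨ (¬r ∧ ¬p)   (De Morgan)
= ((¬¬s ∨ p) ∧ (¬p ∨ ¬s) ∧ ¬¬s) ∨ (¬r ∧ ¬p)   (double negation)
= ((s ∨ p) ∧ (¬p ∨ ¬s) ∧ ¬¬s) ∨ (¬r ∧ ¬p)   (double negation)
= ((s ∨ p) ∧ (¬p ∨ ¬s) ∧ s) ∨ (¬r ∧ ¬p)   (double negation)
= (s ∨ p ∨ ¬r) ∧ (s ∨ p ∨ ¬p) ∧ (¬p ∨ ¬s ∨ ¬r) ∧ (¬p ∨ ¬s ∨ ¬p) ∧ (s ∨ ¬r) ∧ (s ∨ ¬p)   (distribute ∨ over ∧)
= (¬p ∨ ¬s) ∧ (s ∨ ¬r) ∧ (s ∨ ¬p)   (simplify)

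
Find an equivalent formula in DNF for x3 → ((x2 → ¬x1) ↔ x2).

x3 → ((x2 → ¬x1) ↔ x2)
⇔ ¬x3 ∨ ((x2 → ¬x1) ↔ x2)   [eliminate →]
⇔ ¬x3 ∨ (((x2 → ¬x1) → x2) ∧ (x2 → (x2 → ¬x1)))   [eliminate ↔]
⇔ ¬x3 ∨ ((¬(x2 → ¬x1) ∨ x2) ∧ (x2 → (x2 → ¬x1)))   [eliminate →]
⇔ ¬x3 ∨ ((¬(¬x2 ∨ ¬x1) ∨ x2) ∧ (x2 → (x2 → ¬x1)))   [eliminate →]
⇔ ¬x3 ∨ ((¬(¬x2 ∨ ¬x1) ∨ x2) ∧ (¬x2 ∨ (x2 → ¬x1)))   [eliminate →]
⇔ ¬x3 ∨ ((¬(¬x2 ∨ ¬x1) ∨ x2) ∧ (¬x2 ∨ ¬x2 ∨ ¬x1))   [eliminate →]
⇔ ¬x3 ∨ (((¬¬x2 ∧ ¬¬x1) ∨ x2) ∧ (¬x2 ∨ ¬x2 ∨ ¬x1))   [De Morgan]
⇔ ¬x3 ∨ (((x2 ∧ ¬¬x1) ∨ x2) ∧ (¬x2 ∨ ¬x2 ∨ ¬x1))   [double negation]
⇔ ¬x3 ∨ (((x2 ∧ x1) ∨ x2) ∧ (¬x2 ∨ ¬x2 ∨ ¬x1))   [double negation]
⇔ ¬x3 ∨ (x2 ∧ x1 ∧ ¬x2) ∨ (x2 ∧ x1 ∧ ¬x2) ∨ (x2 ∧ x1 ∧ ¬x1) ∨ (x2 ∧ ¬x2) ∨ (x2 ∧ ¬x2) ∨ (x2 ∧ ¬x1)   [distribute ∧ over ∨]
⇔ ¬x3 ∨ (x2 ∧ ¬x1)   [simplify]

¬x3 ∨ (x2 ∧ ¬x1)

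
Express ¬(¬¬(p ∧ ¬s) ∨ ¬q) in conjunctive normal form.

¬(¬¬(p ∧ ¬s) ∨ ¬q)
= ¬¬¬(p ∧ ¬s) ∧ ¬¬q   — De Morgan
= ¬(p ∧ ¬s) ∧ ¬¬q   — double negation
= (¬p ∨ ¬¬s) ∧ ¬¬q   — De Morgan
= (¬p ∨ s) ∧ ¬¬q   — double negation
= (¬p ∨ s) ∧ q   — double negation

(¬p ∨ s) ∧ q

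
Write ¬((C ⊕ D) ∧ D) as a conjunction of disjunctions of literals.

¬((C ⊕ D) ∧ D)
≡ ¬((C ∨ D) ∧ ¬(C ∧ D) ∧ D)   (expand ⊕)
≡ ¬(C ∨ D) ∨ ¬¬(C ∧ D) ∨ ¬D   (De Morgan)
≡ (¬C ∧ ¬D) ∨ ¬¬(C ∧ D) ∨ ¬D   (De Morgan)
≡ (¬C ∧ ¬D) ∨ (C ∧ D) ∨ ¬D   (double negation)
≡ (¬C ∨ C ∨ ¬D) ∧ (¬C ∨ D ∨ ¬D) ∧ (¬D ∨ C ∨ ¬D) ∧ (¬D ∨ D ∨ ¬D)   (distribute ∨ over ∧)
≡ ¬D ∨ C   (simplify)

¬D ∨ C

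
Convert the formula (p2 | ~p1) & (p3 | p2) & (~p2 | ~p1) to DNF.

(p2 & ~p1) | (~p1 & p3)

(p2 | ~p1) & (p3 | p2) & (~p2 | ~p1)
≡ (p2 & p3 & ~p2) | (p2 & p3 & ~p1) | (p2 & p2 & ~p2) | (p2 & p2 & ~p1) | (~p1 & p3 & ~p2) | (~p1 & p3 & ~p1) | (~p1 & p2 & ~p2) | (~p1 & p2 & ~p1)   (distribute & over |)
≡ (p2 & ~p1) | (~p1 & p3)   (simplify)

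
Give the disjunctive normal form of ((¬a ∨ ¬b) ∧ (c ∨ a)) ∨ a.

((¬a ∨ ¬b) ∧ (c ∨ a)) ∨ a
⇔ (¬a ∧ c) ∨ (¬a ∧ a) ∨ (¬b ∧ c) ∨ (¬b ∧ a) ∨ a   [distribute ∧ over ∨]
⇔ (¬a ∧ c) ∨ (¬b ∧ c) ∨ a   [simplify]

(¬a ∧ c) ∨ (¬b ∧ c) ∨ a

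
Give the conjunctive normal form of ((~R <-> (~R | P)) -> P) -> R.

~P | R

((~R <-> (~R | P)) -> P) -> R
⇔ ~((~R <-> (~R | P)) -> P) | R   — eliminate ->
⇔ ~(~(~R <-> (~R | P)) | P) | R   — eliminate ->
⇔ ~(~((~R -> (~R | P)) & ((~R | P) -> ~R)) | P) | R   — eliminate <->
⇔ ~(~((~~R | ~R | P) & ((~R | P) -> ~R)) | P) | R   — eliminate ->
⇔ ~(~((~~R | ~R | P) & (~(~R | P) | ~R)) | P) | R   — eliminate ->
⇔ (~~((~~R | ~R | P) & (~(~R | P) | ~R)) & ~P) | R   — De Morgan
⇔ ((~~R | ~R | P) & (~(~R | P) | ~R) & ~P) | R   — double negation
⇔ ((R | ~R | P) & (~(~R | P) | ~R) & ~P) | R   — double negation
⇔ ((R | ~R | P) & ((~~R & ~P) | ~R) & ~P) | R   — De Morgan
⇔ ((R | ~R | P) & ((R & ~P) | ~R) & ~P) | R   — double negation
⇔ (R | ~R | P | R) & (R | ~R | R) & (~P | ~R | R) & (~P | R)   — distribute | over &
⇔ ~P | R   — simplify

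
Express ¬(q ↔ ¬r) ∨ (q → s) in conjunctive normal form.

¬(q ↔ ¬r) ∨ (q → s)
⇔ ¬((q → ¬r) ∧ (¬r → q)) ∨ (q → s)   [eliminate ↔]
⇔ ¬((¬q ∨ ¬r) ∧ (¬r → q)) ∨ (q → s)   [eliminate →]
⇔ ¬((¬q ∨ ¬r) ∧ (¬¬r ∨ q)) ∨ (q → s)   [eliminate →]
⇔ ¬((¬q ∨ ¬r) ∧ (¬¬r ∨ q)) ∨ ¬q ∨ s   [eliminate →]
⇔ ¬(¬q ∨ ¬r) ∨ ¬(¬¬r ∨ q) ∨ ¬q ∨ s   [De Morgan]
⇔ (¬¬q ∧ ¬¬r) ∨ ¬(¬¬r ∨ q) ∨ ¬q ∨ s   [De Morgan]
⇔ (q ∧ ¬¬r) ∨ ¬(¬¬r ∨ q) ∨ ¬q ∨ s   [double negation]
⇔ (q ∧ r) ∨ ¬(¬¬r ∨ q) ∨ ¬q ∨ s   [double negation]
⇔ (q ∧ r) ∨ (¬¬¬r ∧ ¬q) ∨ ¬q ∨ s   [De Morgan]
⇔ (q ∧ r) ∨ (¬r ∧ ¬q) ∨ ¬q ∨ s   [double negation]
⇔ (q ∨ ¬r ∨ ¬q ∨ s) ∧ (q ∨ ¬q ∨ ¬q ∨ s) ∧ (r ∨ ¬r ∨ ¬q ∨ s) ∧ (r ∨ ¬q ∨ ¬q ∨ s)   [distribute ∨ over ∧]
⇔ r ∨ ¬q ∨ s   [simplify]

r ∨ ¬q ∨ s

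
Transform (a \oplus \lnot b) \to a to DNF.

(\lnot a \land b) \lor a

(a \oplus \lnot b) \to a
≡ \lnot (a \oplus \lnot b) \lor a   [eliminate \to]
≡ \lnot ((a \land \lnot \lnot b) \lor (\lnot a \land \lnot b)) \lor a   [expand \oplus]
≡ (\lnot (a \land \lnot \lnot b) \land \lnot (\lnot a \land \lnot b)) \lor a   [De Morgan]
≡ ((\lnot a \lor \lnot \lnot \lnot b) \land \lnot (\lnot a \land \lnot b)) \lor a   [De Morgan]
≡ ((\lnot a \lor \lnot b) \land \lnot (\lnot a \land \lnot b)) \lor a   [double negation]
≡ ((\lnot a \lor \lnot b) \land (\lnot \lnot a \lor \lnot \lnot b)) \lor a   [De Morgan]
≡ ((\lnot a \lor \lnot b) \land (a \lor \lnot \lnot b)) \lor a   [double negation]
≡ ((\lnot a \lor \lnot b) \land (a \lor b)) \lor a   [double negation]
≡ (\lnot a \land a) \lor (\lnot a \land b) \lor (\lnot b \land a) \lor (\lnot b \land b) \lor a   [distribute \land over \lor]
≡ (\lnot a \land b) \lor a   [simplify]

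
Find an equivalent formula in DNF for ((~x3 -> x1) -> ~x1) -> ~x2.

((~x3 -> x1) -> ~x1) -> ~x2
= ~((~x3 -> x1) -> ~x1) | ~x2
= ~(~(~x3 -> x1) | ~x1) | ~x2
= ~(~(~~x3 | x1) | ~x1) | ~x2
= (~~(~~x3 | x1) & ~~x1) | ~x2
= ((~~x3 | x1) & ~~x1) | ~x2
= ((x3 | x1) & ~~x1) | ~x2
= ((x3 | x1) & x1) | ~x2
= (x3 & x1) | (x1 & x1) | ~x2
= x1 | ~x2

x1 | ~x2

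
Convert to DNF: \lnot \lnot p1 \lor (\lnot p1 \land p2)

\lnot \lnot p1 \lor (\lnot p1 \land p2)
⇔ p1 \lor (\lnot p1 \land p2)   — double negation

p1 \lor (\lnot p1 \land p2)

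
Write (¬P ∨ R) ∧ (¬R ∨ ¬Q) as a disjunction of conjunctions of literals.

(¬P ∧ ¬R) ∨ (¬P ∧ ¬Q) ∨ (R ∧ ¬Q)

(¬P ∨ R) ∧ (¬R ∨ ¬Q)
≡ (¬P ∧ ¬R) ∨ (¬P ∧ ¬Q) ∨ (R ∧ ¬R) ∨ (R ∧ ¬Q)   — distribute ∧ over ∨
≡ (¬P ∧ ¬R) ∨ (¬P ∧ ¬Q) ∨ (R ∧ ¬Q)   — simplify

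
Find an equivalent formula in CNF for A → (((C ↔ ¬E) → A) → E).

¬A ∨ E

A → (((C ↔ ¬E) → A) → E)
⇔ ¬A ∨ (((C ↔ ¬E) → A) → E)
⇔ ¬A ∨ ¬((C ↔ ¬E) → A) ∨ E
⇔ ¬A ∨ ¬(¬(C ↔ ¬E) ∨ A) ∨ E
⇔ ¬A ∨ ¬(¬((C → ¬E) ∧ (¬E → C)) ∨ A) ∨ E
⇔ ¬A ∨ ¬(¬((¬C ∨ ¬E) ∧ (¬E → C)) ∨ A) ∨ E
⇔ ¬A ∨ ¬(¬((¬C ∨ ¬E) ∧ (¬¬E ∨ C)) ∨ A) ∨ E
⇔ ¬A ∨ (¬¬((¬C ∨ ¬E) ∧ (¬¬E ∨ C)) ∧ ¬A) ∨ E
⇔ ¬A ∨ ((¬C ∨ ¬E) ∧ (¬¬E ∨ C) ∧ ¬A) ∨ E
⇔ ¬A ∨ ((¬C ∨ ¬E) ∧ (E ∨ C) ∧ ¬A) ∨ E
⇔ (¬A ∨ ¬C ∨ ¬E ∨ E) ∧ (¬A ∨ E ∨ C ∨ E) ∧ (¬A ∨ ¬A ∨ E)
⇔ ¬A ∨ E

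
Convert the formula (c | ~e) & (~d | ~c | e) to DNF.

(c | ~e) & (~d | ~c | e)
≡ (c & ~d) | (c & ~c) | (c & e) | (~e & ~d) | (~e & ~c) | (~e & e)   — distribute & over |
≡ (c & ~d) | (c & e) | (~e & ~d) | (~e & ~c)   — simplify

(c & ~d) | (c & e) | (~e & ~d) | (~e & ~c)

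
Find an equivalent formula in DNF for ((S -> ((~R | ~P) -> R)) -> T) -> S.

((S -> ((~R | ~P) -> R)) -> T) -> S
≡ ~((S -> ((~R | ~P) -> R)) -> T) | S   (eliminate ->)
≡ ~(~(S -> ((~R | ~P) -> R)) | T) | S   (eliminate ->)
≡ ~(~(~S | ((~R | ~P) -> R)) | T) | S   (eliminate ->)
≡ ~(~(~S | ~(~R | ~P) | R) | T) | S   (eliminate ->)
≡ (~~(~S | ~(~R | ~P) | R) & ~T) | S   (De Morgan)
≡ ((~S | ~(~R | ~P) | R) & ~T) | S   (double negation)
≡ ((~S | (~~R & ~~P) | R) & ~T) | S   (De Morgan)
≡ ((~S | (R & ~~P) | R) & ~T) | S   (double negation)
≡ ((~S | (R & P) | R) & ~T) | S   (double negation)
≡ (~S & ~T) | (R & P & ~T) | (R & ~T) | S   (distribute & over |)
≡ (~S & ~T) | (R & ~T) | S   (simplify)

(~S & ~T) | (R & ~T) | S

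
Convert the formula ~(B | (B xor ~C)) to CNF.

~B & (C | B)

~(B | (B xor ~C))
≡ ~(B | ((B | ~C) & ~(B & ~C)))   — expand xor
≡ ~B & ~((B | ~C) & ~(B & ~C))   — De Morgan
≡ ~B & (~(B | ~C) | ~~(B & ~C))   — De Morgan
≡ ~B & ((~B & ~~C) | ~~(B & ~C))   — De Morgan
≡ ~B & ((~B & C) | ~~(B & ~C))   — double negation
≡ ~B & ((~B & C) | (B & ~C))   — double negation
≡ ~B & (~B | B) & (~B | ~C) & (C | B) & (C | ~C)   — distribute | over &
≡ ~B & (C | B)   — simplify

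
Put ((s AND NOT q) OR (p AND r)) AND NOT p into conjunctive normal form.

((s AND NOT q) OR (p AND r)) AND NOT p
= (s OR p) AND (s OR r) AND (NOT q OR p) AND (NOT q OR r) AND NOT p   (distribute OR over AND)

(s OR p) AND (s OR r) AND (NOT q OR p) AND (NOT q OR r) AND NOT p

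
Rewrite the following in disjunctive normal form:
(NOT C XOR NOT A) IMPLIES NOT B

(C AND A) OR (NOT A AND NOT C) OR NOT B

(NOT C XOR NOT A) IMPLIES NOT B
⇔ NOT (NOT C XOR NOT A) OR NOT B   [eliminate IMPLIES]
⇔ NOT ((NOT C AND NOT NOT A) OR (NOT NOT C AND NOT A)) OR NOT B   [expand XOR]
⇔ (NOT (NOT C AND NOT NOT A) AND NOT (NOT NOT C AND NOT A)) OR NOT B   [De Morgan]
⇔ ((NOT NOT C OR NOT NOT NOT A) AND NOT (NOT NOT C AND NOT A)) OR NOT B   [De Morgan]
⇔ ((C OR NOT NOT NOT A) AND NOT (NOT NOT C AND NOT A)) OR NOT B   [double negation]
⇔ ((C OR NOT A) AND NOT (NOT NOT C AND NOT A)) OR NOT B   [double negation]
⇔ ((C OR NOT A) AND (NOT NOT NOT C OR NOT NOT A)) OR NOT B   [De Morgan]
⇔ ((C OR NOT A) AND (NOT C OR NOT NOT A)) OR NOT B   [double negation]
⇔ ((C OR NOT A) AND (NOT C OR A)) OR NOT B   [double negation]
⇔ (C AND NOT C) OR (C AND A) OR (NOT A AND NOT C) OR (NOT A AND A) OR NOT B   [distribute AND over OR]
⇔ (C AND A) OR (NOT A AND NOT C) OR NOT B   [simplify]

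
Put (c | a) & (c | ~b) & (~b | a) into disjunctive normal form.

(c | a) & (c | ~b) & (~b | a)
= (c & c & ~b) | (c & c & a) | (c & ~b & ~b) | (c & ~b & a) | (a & c & ~b) | (a & c & a) | (a & ~b & ~b) | (a & ~b & a)   (distribute & over |)
= (c & ~b) | (c & a) | (a & ~b)   (simplify)

(c & ~b) | (c & a) | (a & ~b)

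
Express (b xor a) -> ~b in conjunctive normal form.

(b xor a) -> ~b
⇔ ~(b xor a) | ~b   [eliminate ->]
⇔ ~((b | a) & ~(b & a)) | ~b   [expand xor]
⇔ ~(b | a) | ~~(b & a) | ~b   [De Morgan]
⇔ (~b & ~a) | ~~(b & a) | ~b   [De Morgan]
⇔ (~b & ~a) | (b & a) | ~b   [double negation]
⇔ (~b | b | ~b) & (~b | a | ~b) & (~a | b | ~b) & (~a | a | ~b)   [distribute | over &]
⇔ ~b | a   [simplify]

~b | a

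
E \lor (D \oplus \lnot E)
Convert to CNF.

E \lor (D \oplus \lnot E)
≡ E \lor ((D \lor \lnot E) \land \lnot (D \land \lnot E))
≡ E \lor ((D \lor \lnot E) \land (\lnot D \lor \lnot \lnot E))
≡ E \lor ((D \lor \lnot E) \land (\lnot D \lor E))
≡ (E \lor D \lor \lnot E) \land (E \lor \lnot D \lor E)
≡ E \lor \lnot D

E \lor \lnot D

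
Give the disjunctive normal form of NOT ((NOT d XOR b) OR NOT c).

NOT ((NOT d XOR b) OR NOT c)
≡ NOT ((NOT d AND NOT b) OR (NOT NOT d AND b) OR NOT c)
≡ NOT (NOT d AND NOT b) AND NOT (NOT NOT d AND b) AND NOT NOT c
≡ (NOT NOT d OR NOT NOT b) AND NOT (NOT NOT d AND b) AND NOT NOT c
≡ (d OR NOT NOT b) AND NOT (NOT NOT d AND b) AND NOT NOT c
≡ (d OR b) AND NOT (NOT NOT d AND b) AND NOT NOT c
≡ (d OR b) AND (NOT NOT NOT d OR NOT b) AND NOT NOT c
≡ (d OR b) AND (NOT d OR NOT b) AND NOT NOT c
≡ (d OR b) AND (NOT d OR NOT b) AND c
≡ (d AND NOT d AND c) OR (d AND NOT b AND c) OR (b AND NOT d AND c) OR (b AND NOT b AND c)
≡ (d AND NOT b AND c) OR (b AND NOT d AND c)

(d AND NOT b AND c) OR (b AND NOT d AND c)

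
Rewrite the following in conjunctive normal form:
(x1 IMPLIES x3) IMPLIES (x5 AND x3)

(x1 IMPLIES x3) IMPLIES (x5 AND x3)
= NOT (x1 IMPLIES x3) OR (x5 AND x3)   [eliminate IMPLIES]
= NOT (NOT x1 OR x3) OR (x5 AND x3)   [eliminate IMPLIES]
= (NOT NOT x1 AND NOT x3) OR (x5 AND x3)   [De Morgan]
= (x1 AND NOT x3) OR (x5 AND x3)   [double negation]
= (x1 OR x5) AND (x1 OR x3) AND (NOT x3 OR x5) AND (NOT x3 OR x3)   [distribute OR over AND]
= (x1 OR x5) AND (x1 OR x3) AND (NOT x3 OR x5)   [simplify]

(x1 OR x5) AND (x1 OR x3) AND (NOT x3 OR x5)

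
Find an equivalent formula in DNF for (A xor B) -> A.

(A xor B) -> A
≡ ~(A xor B) | A   (eliminate ->)
≡ ~((A & ~B) | (~A & B)) | A   (expand xor)
≡ (~(A & ~B) & ~(~A & B)) | A   (De Morgan)
≡ ((~A | ~~B) & ~(~A & B)) | A   (De Morgan)
≡ ((~A | B) & ~(~A & B)) | A   (double negation)
≡ ((~A | B) & (~~A | ~B)) | A   (De Morgan)
≡ ((~A | B) & (A | ~B)) | A   (double negation)
≡ (~A & A) | (~A & ~B) | (B & A) | (B & ~B) | A   (distribute & over |)
≡ (~A & ~B) | A   (simplify)

(~A & ~B) | A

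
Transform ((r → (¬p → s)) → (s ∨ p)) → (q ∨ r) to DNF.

(¬r ∧ ¬s ∧ ¬p) ∨ q ∨ r

((r → (¬p → s)) → (s ∨ p)) → (q ∨ r)
≡ ¬((r → (¬p → s)) → (s ∨ p)) ∨ q ∨ r   [eliminate →]
≡ ¬(¬(r → (¬p → s)) ∨ s ∨ p) ∨ q ∨ r   [eliminate →]
≡ ¬(¬(¬r ∨ (¬p → s)) ∨ s ∨ p) ∨ q ∨ r   [eliminate →]
≡ ¬(¬(¬r ∨ ¬¬p ∨ s) ∨ s ∨ p) ∨ q ∨ r   [eliminate →]
≡ (¬¬(¬r ∨ ¬¬p ∨ s) ∧ ¬s ∧ ¬p) ∨ q ∨ r   [De Morgan]
≡ ((¬r ∨ ¬¬p ∨ s) ∧ ¬s ∧ ¬p) ∨ q ∨ r   [double negation]
≡ ((¬r ∨ p ∨ s) ∧ ¬s ∧ ¬p) ∨ q ∨ r   [double negation]
≡ (¬r ∧ ¬s ∧ ¬p) ∨ (p ∧ ¬s ∧ ¬p) ∨ (s ∧ ¬s ∧ ¬p) ∨ q ∨ r   [distribute ∧ over ∨]
≡ (¬r ∧ ¬s ∧ ¬p) ∨ q ∨ r   [simplify]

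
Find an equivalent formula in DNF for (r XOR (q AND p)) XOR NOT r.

(r XOR (q AND p)) XOR NOT r
≡ ((r XOR (q AND p)) AND NOT NOT r) OR (NOT (r XOR (q AND p)) AND NOT r)   (expand XOR)
≡ (((r AND NOT (q AND p)) OR (NOT r AND q AND p)) AND NOT NOT r) OR (NOT (r XOR (q AND p)) AND NOT r)   (expand XOR)
≡ (((r AND NOT (q AND p)) OR (NOT r AND q AND p)) AND NOT NOT r) OR (NOT ((r AND NOT (q AND p)) OR (NOT r AND q AND p)) AND NOT r)   (expand XOR)
≡ (((r AND (NOT q OR NOT p)) OR (NOT r AND q AND p)) AND NOT NOT r) OR (NOT ((r AND NOT (q AND p)) OR (NOT r AND q AND p)) AND NOT r)   (De Morgan)
≡ (((r AND (NOT q OR NOT p)) OR (NOT r AND q AND p)) AND r) OR (NOT ((r AND NOT (q AND p)) OR (NOT r AND q AND p)) AND NOT r)   (double negation)
≡ (((r AND (NOT q OR NOT p)) OR (NOT r AND q AND p)) AND r) OR (NOT (r AND NOT (q AND p)) AND NOT (NOT r AND q AND p) AND NOT r)   (De Morgan)
≡ (((r AND (NOT q OR NOT p)) OR (NOT r AND q AND p)) AND r) OR ((NOT r OR NOT NOT (q AND p)) AND NOT (NOT r AND q AND p) AND NOT r)   (De Morgan)
≡ (((r AND (NOT q OR NOT p)) OR (NOT r AND q AND p)) AND r) OR ((NOT r OR (q AND p)) AND NOT (NOT r AND q AND p) AND NOT r)   (double negation)
≡ (((r AND (NOT q OR NOT p)) OR (NOT r AND q AND p)) AND r) OR ((NOT r OR (q AND p)) AND (NOT NOT r OR NOT q OR NOT p) AND NOT r)   (De Morgan)
≡ (((r AND (NOT q OR NOT p)) OR (NOT r AND q AND p)) AND r) OR ((NOT r OR (q AND p)) AND (r OR NOT q OR NOT p) AND NOT r)   (double negation)
≡ (r AND NOT q AND r) OR (r AND NOT p AND r) OR (NOT r AND q AND p AND r) OR (NOT r AND r AND NOT r) OR (NOT r AND NOT q AND NOT r) OR (NOT r AND NOT p AND NOT r) OR (q AND p AND r AND NOT r) OR (q AND p AND NOT q AND NOT r) OR (q AND p AND NOT p AND NOT r)   (distribute AND over OR)
≡ (r AND NOT q) OR (r AND NOT p) OR (NOT r AND NOT q) OR (NOT r AND NOT p)   (simplify)

(r AND NOT q) OR (r AND NOT p) OR (NOT r AND NOT q) OR (NOT r AND NOT p)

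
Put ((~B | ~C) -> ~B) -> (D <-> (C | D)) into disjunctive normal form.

((~B | ~C) -> ~B) -> (D <-> (C | D))
≡ ~((~B | ~C) -> ~B) | (D <-> (C | D))   — eliminate ->
≡ ~(~(~B | ~C) | ~B) | (D <-> (C | D))   — eliminate ->
≡ ~(~(~B | ~C) | ~B) | ((D -> (C | D)) & ((C | D) -> D))   — eliminate <->
≡ ~(~(~B | ~C) | ~B) | ((~D | C | D) & ((C | D) -> D))   — eliminate ->
≡ ~(~(~B | ~C) | ~B) | ((~D | C | D) & (~(C | D) | D))   — eliminate ->
≡ (~~(~B | ~C) & ~~B) | ((~D | C | D) & (~(C | D) | D))   — De Morgan
≡ ((~B | ~C) & ~~B) | ((~D | C | D) & (~(C | D) | D))   — double negation
≡ ((~B | ~C) & B) | ((~D | C | D) & (~(C | D) | D))   — double negation
≡ ((~B | ~C) & B) | ((~D | C | D) & ((~C & ~D) | D))   — De Morgan
≡ (~B & B) | (~C & B) | (~D & ~C & ~D) | (~D & D) | (C & ~C & ~D) | (C & D) | (D & ~C & ~D) | (D & D)   — distribute & over |
≡ (~C & B) | (~D & ~C) | D   — simplify

(~C & B) | (~D & ~C) | D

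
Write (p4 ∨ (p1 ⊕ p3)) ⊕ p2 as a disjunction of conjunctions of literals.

(p4 ∧ ¬p2) ∨ (p1 ∧ ¬p3 ∧ ¬p2) ∨ (¬p1 ∧ p3 ∧ ¬p2) ∨ (¬p4 ∧ ¬p1 ∧ ¬p3 ∧ p2) ∨ (¬p4 ∧ p3 ∧ p1 ∧ p2)

(p4 ∨ (p1 ⊕ p3)) ⊕ p2
≡ ((p4 ∨ (p1 ⊕ p3)) ∧ ¬p2) ∨ (¬(p4 ∨ (p1 ⊕ p3)) ∧ p2)   (expand ⊕)
≡ ((p4 ∨ (p1 ∧ ¬p3) ∨ (¬p1 ∧ p3)) ∧ ¬p2) ∨ (¬(p4 ∨ (p1 ⊕ p3)) ∧ p2)   (expand ⊕)
≡ ((p4 ∨ (p1 ∧ ¬p3) ∨ (¬p1 ∧ p3)) ∧ ¬p2) ∨ (¬(p4 ∨ (p1 ∧ ¬p3) ∨ (¬p1 ∧ p3)) ∧ p2)   (expand ⊕)
≡ ((p4 ∨ (p1 ∧ ¬p3) ∨ (¬p1 ∧ p3)) ∧ ¬p2) ∨ (¬p4 ∧ ¬(p1 ∧ ¬p3) ∧ ¬(¬p1 ∧ p3) ∧ p2)   (De Morgan)
≡ ((p4 ∨ (p1 ∧ ¬p3) ∨ (¬p1 ∧ p3)) ∧ ¬p2) ∨ (¬p4 ∧ (¬p1 ∨ ¬¬p3) ∧ ¬(¬p1 ∧ p3) ∧ p2)   (De Morgan)
≡ ((p4 ∨ (p1 ∧ ¬p3) ∨ (¬p1 ∧ p3)) ∧ ¬p2) ∨ (¬p4 ∧ (¬p1 ∨ p3) ∧ ¬(¬p1 ∧ p3) ∧ p2)   (double negation)
≡ ((p4 ∨ (p1 ∧ ¬p3) ∨ (¬p1 ∧ p3)) ∧ ¬p2) ∨ (¬p4 ∧ (¬p1 ∨ p3) ∧ (¬¬p1 ∨ ¬p3) ∧ p2)   (De Morgan)
≡ ((p4 ∨ (p1 ∧ ¬p3) ∨ (¬p1 ∧ p3)) ∧ ¬p2) ∨ (¬p4 ∧ (¬p1 ∨ p3) ∧ (p1 ∨ ¬p3) ∧ p2)   (double negation)
≡ (p4 ∧ ¬p2) ∨ (p1 ∧ ¬p3 ∧ ¬p2) ∨ (¬p1 ∧ p3 ∧ ¬p2) ∨ (¬p4 ∧ ¬p1 ∧ p1 ∧ p2) ∨ (¬p4 ∧ ¬p1 ∧ ¬p3 ∧ p2) ∨ (¬p4 ∧ p3 ∧ p1 ∧ p2) ∨ (¬p4 ∧ p3 ∧ ¬p3 ∧ p2)   (distribute ∧ over ∨)
≡ (p4 ∧ ¬p2) ∨ (p1 ∧ ¬p3 ∧ ¬p2) ∨ (¬p1 ∧ p3 ∧ ¬p2) ∨ (¬p4 ∧ ¬p1 ∧ ¬p3 ∧ p2) ∨ (¬p4 ∧ p3 ∧ p1 ∧ p2)   (simplify)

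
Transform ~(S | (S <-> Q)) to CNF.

~S & (S | Q)

~(S | (S <-> Q))
= ~(S | ((S -> Q) & (Q -> S)))   (eliminate <->)
= ~(S | ((~S | Q) & (Q -> S)))   (eliminate ->)
= ~(S | ((~S | Q) & (~Q | S)))   (eliminate ->)
= ~S & ~((~S | Q) & (~Q | S))   (De Morgan)
= ~S & (~(~S | Q) | ~(~Q | S))   (De Morgan)
= ~S & ((~~S & ~Q) | ~(~Q | S))   (De Morgan)
= ~S & ((S & ~Q) | ~(~Q | S))   (double negation)
= ~S & ((S & ~Q) | (~~Q & ~S))   (De Morgan)
= ~S & ((S & ~Q) | (Q & ~S))   (double negation)
= ~S & (S | Q) & (S | ~S) & (~Q | Q) & (~Q | ~S)   (distribute | over &)
= ~S & (S | Q)   (simplify)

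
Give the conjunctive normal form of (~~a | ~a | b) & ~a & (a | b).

(~~a | ~a | b) & ~a & (a | b)
= (a | ~a | b) & ~a & (a | b)   [double negation]
= ~a & (a | b)   [simplify]

~a & (a | b)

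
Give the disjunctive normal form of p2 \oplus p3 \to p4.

p2 \oplus p3 \to p4
≡ \lnot (p2 \oplus p3) \lor p4   — eliminate \to
≡ \lnot (p2 \land \lnot p3 \lor \lnot p2 \land p3) \lor p4   — expand \oplus
≡ \lnot (p2 \land \lnot p3) \land \lnot (\lnot p2 \land p3) \lor p4   — De Morgan
≡ (\lnot p2 \lor \lnot \lnot p3) \land \lnot (\lnot p2 \land p3) \lor p4   — De Morgan
≡ (\lnot p2 \lor p3) \land \lnot (\lnot p2 \land p3) \lor p4   — double negation
≡ (\lnot p2 \lor p3) \land (\lnot \lnot p2 \lor \lnot p3) \lor p4   — De Morgan
≡ (\lnot p2 \lor p3) \land (p2 \lor \lnot p3) \lor p4   — double negation
≡ \lnot p2 \land p2 \lor \lnot p2 \land \lnot p3 \lor p3 \land p2 \lor p3 \land \lnot p3 \lor p4   — distribute \land over \lor
≡ \lnot p2 \land \lnot p3 \lor p3 \land p2 \lor p4   — simplify

\lnot p2 \land \lnot p3 \lor p3 \land p2 \lor p4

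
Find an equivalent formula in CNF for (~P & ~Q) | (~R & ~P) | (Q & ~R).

(~P | ~R) & (~P | Q) & (~Q | ~R)

(~P & ~Q) | (~R & ~P) | (Q & ~R)
⇔ (~P | ~R | Q) & (~P | ~R | ~R) & (~P | ~P | Q) & (~P | ~P | ~R) & (~Q | ~R | Q) & (~Q | ~R | ~R) & (~Q | ~P | Q) & (~Q | ~P | ~R)   [distribute | over &]
⇔ (~P | ~R) & (~P | Q) & (~Q | ~R)   [simplify]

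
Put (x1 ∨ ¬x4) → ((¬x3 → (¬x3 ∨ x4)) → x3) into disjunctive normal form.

(¬x1 ∧ x4) ∨ x3

(x1 ∨ ¬x4) → ((¬x3 → (¬x3 ∨ x4)) → x3)
= ¬(x1 ∨ ¬x4) ∨ ((¬x3 → (¬x3 ∨ x4)) → x3)   [eliminate →]
= ¬(x1 ∨ ¬x4) ∨ ¬(¬x3 → (¬x3 ∨ x4)) ∨ x3   [eliminate →]
= ¬(x1 ∨ ¬x4) ∨ ¬(¬¬x3 ∨ ¬x3 ∨ x4) ∨ x3   [eliminate →]
= (¬x1 ∧ ¬¬x4) ∨ ¬(¬¬x3 ∨ ¬x3 ∨ x4) ∨ x3   [De Morgan]
= (¬x1 ∧ x4) ∨ ¬(¬¬x3 ∨ ¬x3 ∨ x4) ∨ x3   [double negation]
= (¬x1 ∧ x4) ∨ (¬¬¬x3 ∧ ¬¬x3 ∧ ¬x4) ∨ x3   [De Morgan]
= (¬x1 ∧ x4) ∨ (¬x3 ∧ ¬¬x3 ∧ ¬x4) ∨ x3   [double negation]
= (¬x1 ∧ x4) ∨ (¬x3 ∧ x3 ∧ ¬x4) ∨ x3   [double negation]
= (¬x1 ∧ x4) ∨ x3   [simplify]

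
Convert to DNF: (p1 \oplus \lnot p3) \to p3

(\lnot p3 \land p1) \lor p3

(p1 \oplus \lnot p3) \to p3
≡ \lnot (p1 \oplus \lnot p3) \lor p3   [eliminate \to]
≡ \lnot ((p1 \land \lnot \lnot p3) \lor (\lnot p1 \land \lnot p3)) \lor p3   [expand \oplus]
≡ (\lnot (p1 \land \lnot \lnot p3) \land \lnot (\lnot p1 \land \lnot p3)) \lor p3   [De Morgan]
≡ ((\lnot p1 \lor \lnot \lnot \lnot p3) \land \lnot (\lnot p1 \land \lnot p3)) \lor p3   [De Morgan]
≡ ((\lnot p1 \lor \lnot p3) \land \lnot (\lnot p1 \land \lnot p3)) \lor p3   [double negation]
≡ ((\lnot p1 \lor \lnot p3) \land (\lnot \lnot p1 \lor \lnot \lnot p3)) \lor p3   [De Morgan]
≡ ((\lnot p1 \lor \lnot p3) \land (p1 \lor \lnot \lnot p3)) \lor p3   [double negation]
≡ ((\lnot p1 \lor \lnot p3) \land (p1 \lor p3)) \lor p3   [double negation]
≡ (\lnot p1 \land p1) \lor (\lnot p1 \land p3) \lor (\lnot p3 \land p1) \lor (\lnot p3 \land p3) \lor p3   [distribute \land over \lor]
≡ (\lnot p3 \land p1) \lor p3   [simplify]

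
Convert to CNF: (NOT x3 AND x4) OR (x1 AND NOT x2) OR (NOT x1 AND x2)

(NOT x3 OR x1 OR x2) AND (NOT x3 OR NOT x2 OR NOT x1) AND (x4 OR x1 OR x2) AND (x4 OR NOT x2 OR NOT x1)

(NOT x3 AND x4) OR (x1 AND NOT x2) OR (NOT x1 AND x2)
≡ (NOT x3 OR x1 OR NOT x1) AND (NOT x3 OR x1 OR x2) AND (NOT x3 OR NOT x2 OR NOT x1) AND (NOT x3 OR NOT x2 OR x2) AND (x4 OR x1 OR NOT x1) AND (x4 OR x1 OR x2) AND (x4 OR NOT x2 OR NOT x1) AND (x4 OR NOT x2 OR x2)   [distribute OR over AND]
≡ (NOT x3 OR x1 OR x2) AND (NOT x3 OR NOT x2 OR NOT x1) AND (x4 OR x1 OR x2) AND (x4 OR NOT x2 OR NOT x1)   [simplify]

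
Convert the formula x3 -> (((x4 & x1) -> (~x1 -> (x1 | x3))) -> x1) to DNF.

x3 -> (((x4 & x1) -> (~x1 -> (x1 | x3))) -> x1)
= ~x3 | (((x4 & x1) -> (~x1 -> (x1 | x3))) -> x1)   (eliminate ->)
= ~x3 | ~((x4 & x1) -> (~x1 -> (x1 | x3))) | x1   (eliminate ->)
= ~x3 | ~(~(x4 & x1) | (~x1 -> (x1 | x3))) | x1   (eliminate ->)
= ~x3 | ~(~(x4 & x1) | ~~x1 | x1 | x3) | x1   (eliminate ->)
= ~x3 | (~~(x4 & x1) & ~~~x1 & ~x1 & ~x3) | x1   (De Morgan)
= ~x3 | (x4 & x1 & ~~~x1 & ~x1 & ~x3) | x1   (double negation)
= ~x3 | (x4 & x1 & ~x1 & ~x1 & ~x3) | x1   (double negation)
= ~x3 | x1   (simplify)

~x3 | x1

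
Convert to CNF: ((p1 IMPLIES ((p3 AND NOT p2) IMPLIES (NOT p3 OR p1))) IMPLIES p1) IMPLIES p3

NOT p1 OR p3

((p1 IMPLIES ((p3 AND NOT p2) IMPLIES (NOT p3 OR p1))) IMPLIES p1) IMPLIES p3
= NOT ((p1 IMPLIES ((p3 AND NOT p2) IMPLIES (NOT p3 OR p1))) IMPLIES p1) OR p3   — eliminate IMPLIES
= NOT (NOT (p1 IMPLIES ((p3 AND NOT p2) IMPLIES (NOT p3 OR p1))) OR p1) OR p3   — eliminate IMPLIES
= NOT (NOT (NOT p1 OR ((p3 AND NOT p2) IMPLIES (NOT p3 OR p1))) OR p1) OR p3   — eliminate IMPLIES
= NOT (NOT (NOT p1 OR NOT (p3 AND NOT p2) OR NOT p3 OR p1) OR p1) OR p3   — eliminate IMPLIES
= (NOT NOT (NOT p1 OR NOT (p3 AND NOT p2) OR NOT p3 OR p1) AND NOT p1) OR p3   — De Morgan
= ((NOT p1 OR NOT (p3 AND NOT p2) OR NOT p3 OR p1) AND NOT p1) OR p3   — double negation
= ((NOT p1 OR NOT p3 OR NOT NOT p2 OR NOT p3 OR p1) AND NOT p1) OR p3   — De Morgan
= ((NOT p1 OR NOT p3 OR p2 OR NOT p3 OR p1) AND NOT p1) OR p3   — double negation
= (NOT p1 OR NOT p3 OR p2 OR NOT p3 OR p1 OR p3) AND (NOT p1 OR p3)   — distribute OR over AND
= NOT p1 OR p3   — simplify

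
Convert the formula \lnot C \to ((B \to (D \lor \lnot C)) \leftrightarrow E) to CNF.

\lnot C \to ((B \to (D \lor \lnot C)) \leftrightarrow E)
≡ \lnot \lnot C \lor ((B \to (D \lor \lnot C)) \leftrightarrow E)   [eliminate \to]
≡ \lnot \lnot C \lor (((B \to (D \lor \lnot C)) \to E) \land (E \to (B \to (D \lor \lnot C))))   [eliminate \leftrightarrow]
≡ \lnot \lnot C \lor ((\lnot (B \to (D \lor \lnot C)) \lor E) \land (E \to (B \to (D \lor \lnot C))))   [eliminate \to]
≡ \lnot \lnot C \lor ((\lnot (\lnot B \lor D \lor \lnot C) \lor E) \land (E \to (B \to (D \lor \lnot C))))   [eliminate \to]
≡ \lnot \lnot C \lor ((\lnot (\lnot B \lor D \lor \lnot C) \lor E) \land (\lnot E \lor (B \to (D \lor \lnot C))))   [eliminate \to]
≡ \lnot \lnot C \lor ((\lnot (\lnot B \lor D \lor \lnot C) \lor E) \land (\lnot E \lor \lnot B \lor D \lor \lnot C))   [eliminate \to]
≡ C \lor ((\lnot (\lnot B \lor D \lor \lnot C) \lor E) \land (\lnot E \lor \lnot B \lor D \lor \lnot C))   [double negation]
≡ C \lor (((\lnot \lnot B \land \lnot D \land \lnot \lnot C) \lor E) \land (\lnot E \lor \lnot B \lor D \lor \lnot C))   [De Morgan]
≡ C \lor (((B \land \lnot D \land \lnot \lnot C) \lor E) \land (\lnot E \lor \lnot B \lor D \lor \lnot C))   [double negation]
≡ C \lor (((B \land \lnot D \land C) \lor E) \land (\lnot E \lor \lnot B \lor D \lor \lnot C))   [double negation]
≡ (C \lor B \lor E) \land (C \lor \lnot D \lor E) \land (C \lor C \lor E) \land (C \lor \lnot E \lor \lnot B \lor D \lor \lnot C)   [distribute \lor over \land]
≡ C \lor E   [simplify]

C \lor E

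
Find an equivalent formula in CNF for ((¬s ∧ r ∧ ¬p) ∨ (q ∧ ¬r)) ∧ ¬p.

(¬s ∨ q) ∧ (¬s ∨ ¬r) ∧ (r ∨ q) ∧ ¬p

((¬s ∧ r ∧ ¬p) ∨ (q ∧ ¬r)) ∧ ¬p
≡ (¬s ∨ q) ∧ (¬s ∨ ¬r) ∧ (r ∨ q) ∧ (r ∨ ¬r) ∧ (¬p ∨ q) ∧ (¬p ∨ ¬r) ∧ ¬p   [distribute ∨ over ∧]
≡ (¬s ∨ q) ∧ (¬s ∨ ¬r) ∧ (r ∨ q) ∧ ¬p   [simplify]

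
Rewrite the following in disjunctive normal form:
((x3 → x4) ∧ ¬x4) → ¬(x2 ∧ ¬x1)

(x3 ∧ ¬x4) ∨ x4 ∨ ¬x2 ∨ x1

((x3 → x4) ∧ ¬x4) → ¬(x2 ∧ ¬x1)
≡ ¬((x3 → x4) ∧ ¬x4) ∨ ¬(x2 ∧ ¬x1)
≡ ¬((¬x3 ∨ x4) ∧ ¬x4) ∨ ¬(x2 ∧ ¬x1)
≡ ¬(¬x3 ∨ x4) ∨ ¬¬x4 ∨ ¬(x2 ∧ ¬x1)
≡ (¬¬x3 ∧ ¬x4) ∨ ¬¬x4 ∨ ¬(x2 ∧ ¬x1)
≡ (x3 ∧ ¬x4) ∨ ¬¬x4 ∨ ¬(x2 ∧ ¬x1)
≡ (x3 ∧ ¬x4) ∨ x4 ∨ ¬(x2 ∧ ¬x1)
≡ (x3 ∧ ¬x4) ∨ x4 ∨ ¬x2 ∨ ¬¬x1
≡ (x3 ∧ ¬x4) ∨ x4 ∨ ¬x2 ∨ x1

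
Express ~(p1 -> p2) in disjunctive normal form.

p1 & ~p2

~(p1 -> p2)
= ~(~p1 | p2)   (eliminate ->)
= ~~p1 & ~p2   (De Morgan)
= p1 & ~p2   (double negation)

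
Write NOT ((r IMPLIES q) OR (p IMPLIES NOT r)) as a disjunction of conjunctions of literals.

NOT ((r IMPLIES q) OR (p IMPLIES NOT r))
= NOT (NOT r OR q OR (p IMPLIES NOT r))   [eliminate IMPLIES]
= NOT (NOT r OR q OR NOT p OR NOT r)   [eliminate IMPLIES]
= NOT NOT r AND NOT q AND NOT NOT p AND NOT NOT r   [De Morgan]
= r AND NOT q AND NOT NOT p AND NOT NOT r   [double negation]
= r AND NOT q AND p AND NOT NOT r   [double negation]
= r AND NOT q AND p AND r   [double negation]
= r AND NOT q AND p   [simplify]

r AND NOT q AND p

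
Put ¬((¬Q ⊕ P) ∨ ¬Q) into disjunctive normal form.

¬((¬Q ⊕ P) ∨ ¬Q)
= ¬(¬Q ∧ ¬P ∨ ¬¬Q ∧ P ∨ ¬Q)   — expand ⊕
= ¬(¬Q ∧ ¬P) ∧ ¬(¬¬Q ∧ P) ∧ ¬¬Q   — De Morgan
= (¬¬Q ∨ ¬¬P) ∧ ¬(¬¬Q ∧ P) ∧ ¬¬Q   — De Morgan
= (Q ∨ ¬¬P) ∧ ¬(¬¬Q ∧ P) ∧ ¬¬Q   — double negation
= (Q ∨ P) ∧ ¬(¬¬Q ∧ P) ∧ ¬¬Q   — double negation
= (Q ∨ P) ∧ (¬¬¬Q ∨ ¬P) ∧ ¬¬Q   — De Morgan
= (Q ∨ P) ∧ (¬Q ∨ ¬P) ∧ ¬¬Q   — double negation
= (Q ∨ P) ∧ (¬Q ∨ ¬P) ∧ Q   — double negation
= Q ∧ ¬Q ∧ Q ∨ Q ∧ ¬P ∧ Q ∨ P ∧ ¬Q ∧ Q ∨ P ∧ ¬P ∧ Q   — distribute ∧ over ∨
= Q ∧ ¬P   — simplify

Q ∧ ¬P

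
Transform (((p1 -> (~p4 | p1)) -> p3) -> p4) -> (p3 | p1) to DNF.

(((p1 -> (~p4 | p1)) -> p3) -> p4) -> (p3 | p1)
⇔ ~(((p1 -> (~p4 | p1)) -> p3) -> p4) | p3 | p1   [eliminate ->]
⇔ ~(~((p1 -> (~p4 | p1)) -> p3) | p4) | p3 | p1   [eliminate ->]
⇔ ~(~(~(p1 -> (~p4 | p1)) | p3) | p4) | p3 | p1   [eliminate ->]
⇔ ~(~(~(~p1 | ~p4 | p1) | p3) | p4) | p3 | p1   [eliminate ->]
⇔ (~~(~(~p1 | ~p4 | p1) | p3) & ~p4) | p3 | p1   [De Morgan]
⇔ ((~(~p1 | ~p4 | p1) | p3) & ~p4) | p3 | p1   [double negation]
⇔ (((~~p1 & ~~p4 & ~p1) | p3) & ~p4) | p3 | p1   [De Morgan]
⇔ (((p1 & ~~p4 & ~p1) | p3) & ~p4) | p3 | p1   [double negation]
⇔ (((p1 & p4 & ~p1) | p3) & ~p4) | p3 | p1   [double negation]
⇔ (p1 & p4 & ~p1 & ~p4) | (p3 & ~p4) | p3 | p1   [distribute & over |]
⇔ p3 | p1   [simplify]

p3 | p1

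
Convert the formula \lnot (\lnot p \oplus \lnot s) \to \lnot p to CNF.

\lnot p \lor \lnot s

\lnot (\lnot p \oplus \lnot s) \to \lnot p
≡ \lnot \lnot (\lnot p \oplus \lnot s) \lor \lnot p   — eliminate \to
≡ \lnot \lnot ((\lnot p \lor \lnot s) \land \lnot (\lnot p \land \lnot s)) \lor \lnot p   — expand \oplus
≡ ((\lnot p \lor \lnot s) \land \lnot (\lnot p \land \lnot s)) \lor \lnot p   — double negation
≡ ((\lnot p \lor \lnot s) \land (\lnot \lnot p \lor \lnot \lnot s)) \lor \lnot p   — De Morgan
≡ ((\lnot p \lor \lnot s) \land (p \lor \lnot \lnot s)) \lor \lnot p   — double negation
≡ ((\lnot p \lor \lnot s) \land (p \lor s)) \lor \lnot p   — double negation
≡ (\lnot p \lor \lnot s \lor \lnot p) \land (p \lor s \lor \lnot p)   — distribute \lor over \land
≡ \lnot p \lor \lnot s   — simplify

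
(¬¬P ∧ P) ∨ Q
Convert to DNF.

P ∨ Q

(¬¬P ∧ P) ∨ Q
⇔ (P ∧ P) ∨ Q   [double negation]
⇔ P ∨ Q   [simplify]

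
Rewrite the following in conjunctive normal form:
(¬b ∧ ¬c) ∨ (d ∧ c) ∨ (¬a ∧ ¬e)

(¬b ∧ ¬c) ∨ (d ∧ c) ∨ (¬a ∧ ¬e)
⇔ (¬b ∨ d ∨ ¬a) ∧ (¬b ∨ d ∨ ¬e) ∧ (¬b ∨ c ∨ ¬a) ∧ (¬b ∨ c ∨ ¬e) ∧ (¬c ∨ d ∨ ¬a) ∧ (¬c ∨ d ∨ ¬e) ∧ (¬c ∨ c ∨ ¬a) ∧ (¬c ∨ c ∨ ¬e)
⇔ (¬b ∨ d ∨ ¬a) ∧ (¬b ∨ d ∨ ¬e) ∧ (¬b ∨ c ∨ ¬a) ∧ (¬b ∨ c ∨ ¬e) ∧ (¬c ∨ d ∨ ¬a) ∧ (¬c ∨ d ∨ ¬e)

(¬b ∨ d ∨ ¬a) ∧ (¬b ∨ d ∨ ¬e) ∧ (¬b ∨ c ∨ ¬a) ∧ (¬b ∨ c ∨ ¬e) ∧ (¬c ∨ d ∨ ¬a) ∧ (¬c ∨ d ∨ ¬e)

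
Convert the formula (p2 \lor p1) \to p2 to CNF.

\lnot p1 \lor p2

(p2 \lor p1) \to p2
⇔ \lnot (p2 \lor p1) \lor p2   — eliminate \to
⇔ (\lnot p2 \land \lnot p1) \lor p2   — De Morgan
⇔ (\lnot p2 \lor p2) \land (\lnot p1 \lor p2)   — distribute \lor over \land
⇔ \lnot p1 \lor p2   — simplify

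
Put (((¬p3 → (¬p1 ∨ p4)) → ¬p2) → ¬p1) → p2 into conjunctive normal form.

p1 ∨ p2

(((¬p3 → (¬p1 ∨ p4)) → ¬p2) → ¬p1) → p2
⇔ ¬(((¬p3 → (¬p1 ∨ p4)) → ¬p2) → ¬p1) ∨ p2   [eliminate →]
⇔ ¬(¬((¬p3 → (¬p1 ∨ p4)) → ¬p2) ∨ ¬p1) ∨ p2   [eliminate →]
⇔ ¬(¬(¬(¬p3 → (¬p1 ∨ p4)) ∨ ¬p2) ∨ ¬p1) ∨ p2   [eliminate →]
⇔ ¬(¬(¬(¬¬p3 ∨ ¬p1 ∨ p4) ∨ ¬p2) ∨ ¬p1) ∨ p2   [eliminate →]
⇔ (¬¬(¬(¬¬p3 ∨ ¬p1 ∨ p4) ∨ ¬p2) ∧ ¬¬p1) ∨ p2   [De Morgan]
⇔ ((¬(¬¬p3 ∨ ¬p1 ∨ p4) ∨ ¬p2) ∧ ¬¬p1) ∨ p2   [double negation]
⇔ (((¬¬¬p3 ∧ ¬¬p1 ∧ ¬p4) ∨ ¬p2) ∧ ¬¬p1) ∨ p2   [De Morgan]
⇔ (((¬p3 ∧ ¬¬p1 ∧ ¬p4) ∨ ¬p2) ∧ ¬¬p1) ∨ p2   [double negation]
⇔ (((¬p3 ∧ p1 ∧ ¬p4) ∨ ¬p2) ∧ ¬¬p1) ∨ p2   [double negation]
⇔ (((¬p3 ∧ p1 ∧ ¬p4) ∨ ¬p2) ∧ p1) ∨ p2   [double negation]
⇔ (¬p3 ∨ ¬p2 ∨ p2) ∧ (p1 ∨ ¬p2 ∨ p2) ∧ (¬p4 ∨ ¬p2 ∨ p2) ∧ (p1 ∨ p2)   [distribute ∨ over ∧]
⇔ p1 ∨ p2   [simplify]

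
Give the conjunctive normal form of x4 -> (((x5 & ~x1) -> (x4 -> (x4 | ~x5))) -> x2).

~x4 | x2

x4 -> (((x5 & ~x1) -> (x4 -> (x4 | ~x5))) -> x2)
⇔ ~x4 | (((x5 & ~x1) -> (x4 -> (x4 | ~x5))) -> x2)   (eliminate ->)
⇔ ~x4 | ~((x5 & ~x1) -> (x4 -> (x4 | ~x5))) | x2   (eliminate ->)
⇔ ~x4 | ~(~(x5 & ~x1) | (x4 -> (x4 | ~x5))) | x2   (eliminate ->)
⇔ ~x4 | ~(~(x5 & ~x1) | ~x4 | x4 | ~x5) | x2   (eliminate ->)
⇔ ~x4 | (~~(x5 & ~x1) & ~~x4 & ~x4 & ~~x5) | x2   (De Morgan)
⇔ ~x4 | (x5 & ~x1 & ~~x4 & ~x4 & ~~x5) | x2   (double negation)
⇔ ~x4 | (x5 & ~x1 & x4 & ~x4 & ~~x5) | x2   (double negation)
⇔ ~x4 | (x5 & ~x1 & x4 & ~x4 & x5) | x2   (double negation)
⇔ (~x4 | x5 | x2) & (~x4 | ~x1 | x2) & (~x4 | x4 | x2) & (~x4 | ~x4 | x2) & (~x4 | x5 | x2)   (distribute | over &)
⇔ ~x4 | x2   (simplify)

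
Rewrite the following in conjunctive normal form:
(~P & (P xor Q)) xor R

(~P | R) & (P | Q | R) & (P | ~Q | ~R)

(~P & (P xor Q)) xor R
≡ ((~P & (P xor Q)) | R) & ~(~P & (P xor Q) & R)   [expand xor]
≡ ((~P & (P | Q) & ~(P & Q)) | R) & ~(~P & (P xor Q) & R)   [expand xor]
≡ ((~P & (P | Q) & ~(P & Q)) | R) & ~(~P & (P | Q) & ~(P & Q) & R)   [expand xor]
≡ ((~P & (P | Q) & (~P | ~Q)) | R) & ~(~P & (P | Q) & ~(P & Q) & R)   [De Morgan]
≡ ((~P & (P | Q) & (~P | ~Q)) | R) & (~~P | ~(P | Q) | ~~(P & Q) | ~R)   [De Morgan]
≡ ((~P & (P | Q) & (~P | ~Q)) | R) & (P | ~(P | Q) | ~~(P & Q) | ~R)   [double negation]
≡ ((~P & (P | Q) & (~P | ~Q)) | R) & (P | (~P & ~Q) | ~~(P & Q) | ~R)   [De Morgan]
≡ ((~P & (P | Q) & (~P | ~Q)) | R) & (P | (~P & ~Q) | (P & Q) | ~R)   [double negation]
≡ (~P | R) & (P | Q | R) & (~P | ~Q | R) & (P | ~P | P | ~R) & (P | ~P | Q | ~R) & (P | ~Q | P | ~R) & (P | ~Q | Q | ~R)   [distribute | over &]
≡ (~P | R) & (P | Q | R) & (P | ~Q | ~R)   [simplify]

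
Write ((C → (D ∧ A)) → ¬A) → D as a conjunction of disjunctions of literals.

(¬C ∨ D) ∧ (A ∨ D)

((C → (D ∧ A)) → ¬A) → D
⇔ ¬((C → (D ∧ A)) → ¬A) ∨ D   [eliminate →]
⇔ ¬(¬(C → (D ∧ A)) ∨ ¬A) ∨ D   [eliminate →]
⇔ ¬(¬(¬C ∨ (D ∧ A)) ∨ ¬A) ∨ D   [eliminate →]
⇔ (¬¬(¬C ∨ (D ∧ A)) ∧ ¬¬A) ∨ D   [De Morgan]
⇔ ((¬C ∨ (D ∧ A)) ∧ ¬¬A) ∨ D   [double negation]
⇔ ((¬C ∨ (D ∧ A)) ∧ A) ∨ D   [double negation]
⇔ (¬C ∨ D ∨ D) ∧ (¬C ∨ A ∨ D) ∧ (A ∨ D)   [distribute ∨ over ∧]
⇔ (¬C ∨ D) ∧ (A ∨ D)   [simplify]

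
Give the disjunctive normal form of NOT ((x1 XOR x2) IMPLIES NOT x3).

NOT ((x1 XOR x2) IMPLIES NOT x3)
≡ NOT (NOT (x1 XOR x2) OR NOT x3)   (eliminate IMPLIES)
≡ NOT (NOT ((x1 AND NOT x2) OR (NOT x1 AND x2)) OR NOT x3)   (expand XOR)
≡ NOT NOT ((x1 AND NOT x2) OR (NOT x1 AND x2)) AND NOT NOT x3   (De Morgan)
≡ ((x1 AND NOT x2) OR (NOT x1 AND x2)) AND NOT NOT x3   (double negation)
≡ ((x1 AND NOT x2) OR (NOT x1 AND x2)) AND x3   (double negation)
≡ (x1 AND NOT x2 AND x3) OR (NOT x1 AND x2 AND x3)   (distribute AND over OR)

(x1 AND NOT x2 AND x3) OR (NOT x1 AND x2 AND x3)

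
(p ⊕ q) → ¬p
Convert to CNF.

(p ⊕ q) → ¬p
= ¬(p ⊕ q) ∨ ¬p   — eliminate →
= ¬((p ∨ q) ∧ ¬(p ∧ q)) ∨ ¬p   — expand ⊕
= ¬(p ∨ q) ∨ ¬¬(p ∧ q) ∨ ¬p   — De Morgan
= (¬p ∧ ¬q) ∨ ¬¬(p ∧ q) ∨ ¬p   — De Morgan
= (¬p ∧ ¬q) ∨ (p ∧ q) ∨ ¬p   — double negation
= (¬p ∨ p ∨ ¬p) ∧ (¬p ∨ q ∨ ¬p) ∧ (¬q ∨ p ∨ ¬p) ∧ (¬q ∨ q ∨ ¬p)   — distribute ∨ over ∧
= ¬p ∨ q   — simplify

¬p ∨ q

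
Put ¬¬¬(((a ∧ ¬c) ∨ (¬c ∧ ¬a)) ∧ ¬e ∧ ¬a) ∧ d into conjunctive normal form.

(c ∨ a ∨ e) ∧ d

¬¬¬(((a ∧ ¬c) ∨ (¬c ∧ ¬a)) ∧ ¬e ∧ ¬a) ∧ d
≡ ¬(((a ∧ ¬c) ∨ (¬c ∧ ¬a)) ∧ ¬e ∧ ¬a) ∧ d   [double negation]
≡ (¬((a ∧ ¬c) ∨ (¬c ∧ ¬a)) ∨ ¬¬e ∨ ¬¬a) ∧ d   [De Morgan]
≡ ((¬(a ∧ ¬c) ∧ ¬(¬c ∧ ¬a)) ∨ ¬¬e ∨ ¬¬a) ∧ d   [De Morgan]
≡ (((¬a ∨ ¬¬c) ∧ ¬(¬c ∧ ¬a)) ∨ ¬¬e ∨ ¬¬a) ∧ d   [De Morgan]
≡ (((¬a ∨ c) ∧ ¬(¬c ∧ ¬a)) ∨ ¬¬e ∨ ¬¬a) ∧ d   [double negation]
≡ (((¬a ∨ c) ∧ (¬¬c ∨ ¬¬a)) ∨ ¬¬e ∨ ¬¬a) ∧ d   [De Morgan]
≡ (((¬a ∨ c) ∧ (c ∨ ¬¬a)) ∨ ¬¬e ∨ ¬¬a) ∧ d   [double negation]
≡ (((¬a ∨ c) ∧ (c ∨ a)) ∨ ¬¬e ∨ ¬¬a) ∧ d   [double negation]
≡ (((¬a ∨ c) ∧ (c ∨ a)) ∨ e ∨ ¬¬a) ∧ d   [double negation]
≡ (((¬a ∨ c) ∧ (c ∨ a)) ∨ e ∨ a) ∧ d   [double negation]
≡ (¬a ∨ c ∨ e ∨ a) ∧ (c ∨ a ∨ e ∨ a) ∧ d   [distribute ∨ over ∧]
≡ (c ∨ a ∨ e) ∧ d   [simplify]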